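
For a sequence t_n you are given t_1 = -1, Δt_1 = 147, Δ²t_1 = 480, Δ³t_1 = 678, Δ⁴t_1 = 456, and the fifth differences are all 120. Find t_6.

Build the table forward from the leading diagonal:
Fifth differences: 120, 120, 120, 120, 120, 120
Fourth differences: 456, 576, 696, 816, 936, 1056
Third differences: 678, 1134, 1710, 2406, 3222, 4158
Second differences: 480, 1158, 2292, 4002, 6408, 9630
First differences: 147, 627, 1785, 4077, 8079, 14487
t: -1, 146, 773, 2558, 6635, 14714

14714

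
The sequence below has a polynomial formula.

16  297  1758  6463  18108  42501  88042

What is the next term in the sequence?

First differences: 281 , 1461 , 4705 , 11645 , 24393 , 45541
Second differences: 1180 , 3244 , 6940 , 12748 , 21148
Third differences: 2064 , 3696 , 5808 , 8400
Fourth differences: 1632 , 2112 , 2592
Fifth differences: 480 , 480
Fifth differences constant at 480.
2592 + 480 = 3072;  8400 + 3072 = 11472;  21148 + 11472 = 32620;  45541 + 32620 = 78161;  88042 + 78161 = 166203

166203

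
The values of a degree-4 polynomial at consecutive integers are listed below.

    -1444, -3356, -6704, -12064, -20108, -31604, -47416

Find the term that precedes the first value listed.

D1: -1912  -3348  -5360  -8044  -11496  -15812
D2: -1436  -2012  -2684  -3452  -4316
D3: -576  -672  -768  -864
D4: -96  -96  -96
The fourth differences are constant at -96.
Work back: -576 + 96 = -480;  -1436 + 480 = -956;  -1912 + 956 = -956;  -1444 + 956 = -488

-488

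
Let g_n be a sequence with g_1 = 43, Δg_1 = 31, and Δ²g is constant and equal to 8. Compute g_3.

Build the table forward from the leading diagonal:
D2: 8, 8, 8
D1: 31, 39, 47
g: 43, 74, 113

113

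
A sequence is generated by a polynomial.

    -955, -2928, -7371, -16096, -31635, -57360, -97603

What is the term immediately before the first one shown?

-1973  -4443  -8725  -15539  -25725  -40243
-2470  -4282  -6814  -10186  -14518
-1812  -2532  -3372  -4332
-720  -840  -960
-120  -120
The fifth differences are constant at -120.
Work back: -720 + 120 = -600;  -1812 + 600 = -1212;  -2470 + 1212 = -1258;  -1973 + 1258 = -715;  -955 + 715 = -240

-240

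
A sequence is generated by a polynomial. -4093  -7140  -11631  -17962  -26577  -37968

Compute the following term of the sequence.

-52675

D1: -3047  -4491  -6331  -8615  -11391
D2: -1444  -1840  -2284  -2776
D3: -396  -444  -492
D4: -48  -48
Constant fourth difference = -48, so extend:
-492 − 48 = -540;  -2776 − 540 = -3316;  -11391 − 3316 = -14707;  -37968 − 14707 = -52675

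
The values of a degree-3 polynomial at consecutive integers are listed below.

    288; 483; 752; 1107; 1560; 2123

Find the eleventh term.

7008

195, 269, 355, 453, 563
74, 86, 98, 110
12, 12, 12
Third differences constant at 12.
110 + 12 = 122;  563 + 122 = 685;  2123 + 685 = 2808
122 + 12 = 134;  685 + 134 = 819;  2808 + 819 = 3627
134 + 12 = 146;  819 + 146 = 965;  3627 + 965 = 4592
146 + 12 = 158;  965 + 158 = 1123;  4592 + 1123 = 5715
158 + 12 = 170;  1123 + 170 = 1293;  5715 + 1293 = 7008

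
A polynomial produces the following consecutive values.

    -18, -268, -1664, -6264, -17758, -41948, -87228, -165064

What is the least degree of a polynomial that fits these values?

5

First differences: -250, -1396, -4600, -11494, -24190, -45280, -77836
Second differences: -1146, -3204, -6894, -12696, -21090, -32556
Third differences: -2058, -3690, -5802, -8394, -11466
Fourth differences: -1632, -2112, -2592, -3072
Fifth differences: -480, -480, -480
The fifth differences are constant, so the polynomial has degree 5.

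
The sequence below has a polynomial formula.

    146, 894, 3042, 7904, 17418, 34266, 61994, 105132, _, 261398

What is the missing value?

Using the first 8 terms:
Δ: 748, 2148, 4862, 9514, 16848, 27728, 43138
Δ²: 1400, 2714, 4652, 7334, 10880, 15410
Δ³: 1314, 1938, 2682, 3546, 4530
Δ⁴: 624, 744, 864, 984
Δ⁵: 120, 120, 120
Constant fifth difference = 120.
Extend forward: 984 + 120 = 1104;  4530 + 1104 = 5634;  15410 + 5634 = 21044;  43138 + 21044 = 64182;  105132 + 64182 = 169314

169314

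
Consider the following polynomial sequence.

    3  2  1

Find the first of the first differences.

-1

First differences: -1, -1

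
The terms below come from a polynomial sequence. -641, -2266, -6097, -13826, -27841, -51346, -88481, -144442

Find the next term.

D1: -1625 , -3831 , -7729 , -14015 , -23505 , -37135 , -55961
D2: -2206 , -3898 , -6286 , -9490 , -13630 , -18826
D3: -1692 , -2388 , -3204 , -4140 , -5196
D4: -696 , -816 , -936 , -1056
D5: -120 , -120 , -120
Constant fifth difference = -120, so extend:
-1056 − 120 = -1176;  -5196 − 1176 = -6372;  -18826 − 6372 = -25198;  -55961 − 25198 = -81159;  -144442 − 81159 = -225601

-225601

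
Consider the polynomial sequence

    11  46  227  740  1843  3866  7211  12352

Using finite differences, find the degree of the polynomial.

4

D1: 35, 181, 513, 1103, 2023, 3345, 5141
D2: 146, 332, 590, 920, 1322, 1796
D3: 186, 258, 330, 402, 474
D4: 72, 72, 72, 72
The fourth differences are constant, so the polynomial has degree 4.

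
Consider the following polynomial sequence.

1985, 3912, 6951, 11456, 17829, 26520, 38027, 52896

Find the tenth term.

95144

D1: 1927 , 3039 , 4505 , 6373 , 8691 , 11507 , 14869
D2: 1112 , 1466 , 1868 , 2318 , 2816 , 3362
D3: 354 , 402 , 450 , 498 , 546
D4: 48 , 48 , 48 , 48
Constant fourth difference = 48, so extend:
546 + 48 = 594;  3362 + 594 = 3956;  14869 + 3956 = 18825;  52896 + 18825 = 71721
594 + 48 = 642;  3956 + 642 = 4598;  18825 + 4598 = 23423;  71721 + 23423 = 95144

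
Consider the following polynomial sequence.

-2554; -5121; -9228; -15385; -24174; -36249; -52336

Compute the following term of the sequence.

-73233

First differences: -2567, -4107, -6157, -8789, -12075, -16087
Second differences: -1540, -2050, -2632, -3286, -4012
Third differences: -510, -582, -654, -726
Fourth differences: -72, -72, -72
The fourth differences are constant (-72).
-726 − 72 = -798;  -4012 − 798 = -4810;  -16087 − 4810 = -20897;  -52336 − 20897 = -73233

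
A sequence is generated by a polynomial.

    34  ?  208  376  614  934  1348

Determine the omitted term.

Using the last 5 terms:
Δ: 168  238  320  414
Δ²: 70  82  94
Δ³: 12  12
Constant third difference = 12.
Extend backward: 70 − 12 = 58;  168 − 58 = 110;  208 − 110 = 98

98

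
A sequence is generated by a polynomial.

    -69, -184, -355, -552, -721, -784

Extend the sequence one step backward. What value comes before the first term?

-115  -171  -197  -169  -63
-56  -26  28  106
30  54  78
24  24
The fourth differences are constant at 24.
Work back: 30 − 24 = 6;  -56 − 6 = -62;  -115 + 62 = -53;  -69 + 53 = -16

-16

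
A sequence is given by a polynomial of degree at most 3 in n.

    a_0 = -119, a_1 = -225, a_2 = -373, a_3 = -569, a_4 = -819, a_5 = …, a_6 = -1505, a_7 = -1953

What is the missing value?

Using the first 5 terms:
D1: -106  -148  -196  -250
D2: -42  -48  -54
D3: -6  -6
Constant third difference = -6.
Extend forward: -54 − 6 = -60;  -250 − 60 = -310;  -819 − 310 = -1129

-1129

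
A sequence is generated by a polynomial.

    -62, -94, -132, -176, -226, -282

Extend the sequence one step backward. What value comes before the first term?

Δ: -32, -38, -44, -50, -56
Δ²: -6, -6, -6, -6
The second differences are constant at -6.
Work back: -32 + 6 = -26;  -62 + 26 = -36

-36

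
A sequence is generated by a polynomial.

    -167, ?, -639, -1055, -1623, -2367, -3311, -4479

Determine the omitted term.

-351

Using the last 6 terms:
-416  -568  -744  -944  -1168
-152  -176  -200  -224
-24  -24  -24
Constant third difference = -24.
Extend backward: -152 + 24 = -128;  -416 + 128 = -288;  -639 + 288 = -351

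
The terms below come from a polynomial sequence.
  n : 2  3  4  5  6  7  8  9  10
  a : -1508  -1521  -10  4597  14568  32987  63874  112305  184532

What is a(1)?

-13  1511  4607  9971  18419  30887  48431  72227
1524  3096  5364  8448  12468  17544  23796
1572  2268  3084  4020  5076  6252
696  816  936  1056  1176
120  120  120  120
The fifth differences are constant at 120.
Work back: 696 − 120 = 576;  1572 − 576 = 996;  1524 − 996 = 528;  -13 − 528 = -541;  -1508 + 541 = -967

-967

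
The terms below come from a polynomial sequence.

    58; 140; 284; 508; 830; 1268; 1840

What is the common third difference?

18

First differences: 82, 144, 224, 322, 438, 572
Second differences: 62, 80, 98, 116, 134
Third differences: 18, 18, 18, 18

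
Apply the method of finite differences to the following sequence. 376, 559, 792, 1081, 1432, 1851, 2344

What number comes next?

2917

First differences: 183, 233, 289, 351, 419, 493
Second differences: 50, 56, 62, 68, 74
Third differences: 6, 6, 6, 6
The third differences are constant (6).
74 + 6 = 80;  493 + 80 = 573;  2344 + 573 = 2917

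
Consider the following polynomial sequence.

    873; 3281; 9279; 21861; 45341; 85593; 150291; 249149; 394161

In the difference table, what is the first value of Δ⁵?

240

D1: 2408, 5998, 12582, 23480, 40252, 64698, 98858, 145012
D2: 3590, 6584, 10898, 16772, 24446, 34160, 46154
D3: 2994, 4314, 5874, 7674, 9714, 11994
D4: 1320, 1560, 1800, 2040, 2280
D5: 240, 240, 240, 240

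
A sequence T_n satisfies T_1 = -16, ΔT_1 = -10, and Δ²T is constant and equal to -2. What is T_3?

-38

Build the table forward from the leading diagonal:
Δ²: -2  -2  -2
Δ: -10  -12  -14
T: -16  -26  -38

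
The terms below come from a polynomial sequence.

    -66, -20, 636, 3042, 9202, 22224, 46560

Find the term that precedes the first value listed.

D1: 46  656  2406  6160  13022  24336
D2: 610  1750  3754  6862  11314
D3: 1140  2004  3108  4452
D4: 864  1104  1344
D5: 240  240
The fifth differences are constant at 240.
Work back: 864 − 240 = 624;  1140 − 624 = 516;  610 − 516 = 94;  46 − 94 = -48;  -66 + 48 = -18

-18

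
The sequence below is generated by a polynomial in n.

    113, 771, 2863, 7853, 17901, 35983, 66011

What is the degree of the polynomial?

D1: 658, 2092, 4990, 10048, 18082, 30028
D2: 1434, 2898, 5058, 8034, 11946
D3: 1464, 2160, 2976, 3912
D4: 696, 816, 936
D5: 120, 120
The fifth differences are constant, so the polynomial has degree 5.

5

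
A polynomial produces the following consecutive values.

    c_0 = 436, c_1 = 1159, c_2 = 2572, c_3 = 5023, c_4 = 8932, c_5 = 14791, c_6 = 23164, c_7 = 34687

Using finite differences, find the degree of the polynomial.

723, 1413, 2451, 3909, 5859, 8373, 11523
690, 1038, 1458, 1950, 2514, 3150
348, 420, 492, 564, 636
72, 72, 72, 72
The fourth differences are constant, so the polynomial has degree 4.

4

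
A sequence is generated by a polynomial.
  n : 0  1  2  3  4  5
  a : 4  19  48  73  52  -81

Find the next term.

-416

15, 29, 25, -21, -133
14, -4, -46, -112
-18, -42, -66
-24, -24
Constant fourth difference = -24, so extend:
-66 − 24 = -90;  -112 − 90 = -202;  -133 − 202 = -335;  -81 − 335 = -416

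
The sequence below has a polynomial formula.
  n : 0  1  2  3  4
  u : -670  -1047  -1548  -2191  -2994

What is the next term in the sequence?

-3975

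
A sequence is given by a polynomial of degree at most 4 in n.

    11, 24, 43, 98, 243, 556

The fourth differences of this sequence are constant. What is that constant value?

First differences: 13, 19, 55, 145, 313
Second differences: 6, 36, 90, 168
Third differences: 30, 54, 78
Fourth differences: 24, 24

24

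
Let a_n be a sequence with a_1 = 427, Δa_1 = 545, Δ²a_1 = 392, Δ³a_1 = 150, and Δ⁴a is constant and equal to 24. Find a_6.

Build the table forward from the leading diagonal:
D4: 24, 24, 24, 24, 24, 24
D3: 150, 174, 198, 222, 246, 270
D2: 392, 542, 716, 914, 1136, 1382
D1: 545, 937, 1479, 2195, 3109, 4245
a: 427, 972, 1909, 3388, 5583, 8692

8692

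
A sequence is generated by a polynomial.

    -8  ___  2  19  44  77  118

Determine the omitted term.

Using the last 5 terms:
Δ: 17, 25, 33, 41
Δ²: 8, 8, 8
Constant second difference = 8.
Extend backward: 17 − 8 = 9;  2 − 9 = -7

-7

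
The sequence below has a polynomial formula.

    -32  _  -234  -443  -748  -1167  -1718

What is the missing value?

Using the last 5 terms:
-209, -305, -419, -551
-96, -114, -132
-18, -18
Constant third difference = -18.
Extend backward: -96 + 18 = -78;  -209 + 78 = -131;  -234 + 131 = -103

-103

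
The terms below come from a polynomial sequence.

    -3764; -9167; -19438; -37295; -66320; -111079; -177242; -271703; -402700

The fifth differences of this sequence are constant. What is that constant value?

-120

First differences: -5403, -10271, -17857, -29025, -44759, -66163, -94461, -130997
Second differences: -4868, -7586, -11168, -15734, -21404, -28298, -36536
Third differences: -2718, -3582, -4566, -5670, -6894, -8238
Fourth differences: -864, -984, -1104, -1224, -1344
Fifth differences: -120, -120, -120, -120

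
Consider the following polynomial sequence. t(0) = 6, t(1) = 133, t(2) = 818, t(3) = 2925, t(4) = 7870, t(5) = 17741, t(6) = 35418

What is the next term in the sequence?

64693

D1: 127  685  2107  4945  9871  17677
D2: 558  1422  2838  4926  7806
D3: 864  1416  2088  2880
D4: 552  672  792
D5: 120  120
Constant fifth difference = 120, so extend:
792 + 120 = 912;  2880 + 912 = 3792;  7806 + 3792 = 11598;  17677 + 11598 = 29275;  35418 + 29275 = 64693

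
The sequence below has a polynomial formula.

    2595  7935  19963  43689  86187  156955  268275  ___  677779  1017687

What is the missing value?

435573

Using the first 7 terms:
Δ: 5340, 12028, 23726, 42498, 70768, 111320
Δ²: 6688, 11698, 18772, 28270, 40552
Δ³: 5010, 7074, 9498, 12282
Δ⁴: 2064, 2424, 2784
Δ⁵: 360, 360
Constant fifth difference = 360.
Extend forward: 2784 + 360 = 3144;  12282 + 3144 = 15426;  40552 + 15426 = 55978;  111320 + 55978 = 167298;  268275 + 167298 = 435573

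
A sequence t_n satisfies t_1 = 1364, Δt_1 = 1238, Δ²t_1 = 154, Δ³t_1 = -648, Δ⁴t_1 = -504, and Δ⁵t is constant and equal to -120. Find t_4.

4892

Build the table forward from the leading diagonal:
D5: -120, -120, -120, -120
D4: -504, -624, -744, -864
D3: -648, -1152, -1776, -2520
D2: 154, -494, -1646, -3422
D1: 1238, 1392, 898, -748
t: 1364, 2602, 3994, 4892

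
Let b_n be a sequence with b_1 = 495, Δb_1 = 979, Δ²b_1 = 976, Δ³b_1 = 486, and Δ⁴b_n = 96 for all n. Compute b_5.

12307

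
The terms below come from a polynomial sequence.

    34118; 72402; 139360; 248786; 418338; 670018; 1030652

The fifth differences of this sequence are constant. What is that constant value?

Δ: 38284, 66958, 109426, 169552, 251680, 360634
Δ²: 28674, 42468, 60126, 82128, 108954
Δ³: 13794, 17658, 22002, 26826
Δ⁴: 3864, 4344, 4824
Δ⁵: 480, 480

480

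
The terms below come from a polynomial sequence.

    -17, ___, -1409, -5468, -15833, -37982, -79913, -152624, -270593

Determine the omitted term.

-218

Using the last 7 terms:
D1: -4059, -10365, -22149, -41931, -72711, -117969
D2: -6306, -11784, -19782, -30780, -45258
D3: -5478, -7998, -10998, -14478
D4: -2520, -3000, -3480
D5: -480, -480
Constant fifth difference = -480.
Extend backward: -2520 + 480 = -2040;  -5478 + 2040 = -3438;  -6306 + 3438 = -2868;  -4059 + 2868 = -1191;  -1409 + 1191 = -218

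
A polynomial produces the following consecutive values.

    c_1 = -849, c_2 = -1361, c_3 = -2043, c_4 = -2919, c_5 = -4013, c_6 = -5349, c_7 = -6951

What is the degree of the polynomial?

First differences: -512, -682, -876, -1094, -1336, -1602
Second differences: -170, -194, -218, -242, -266
Third differences: -24, -24, -24, -24
The third differences are constant, so the polynomial has degree 3.

3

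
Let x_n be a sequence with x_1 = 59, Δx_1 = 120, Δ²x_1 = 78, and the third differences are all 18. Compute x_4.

671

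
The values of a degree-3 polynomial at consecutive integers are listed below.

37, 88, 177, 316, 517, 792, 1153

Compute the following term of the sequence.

1612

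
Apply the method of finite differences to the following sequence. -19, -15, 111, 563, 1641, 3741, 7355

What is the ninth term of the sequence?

First differences: 4  126  452  1078  2100  3614
Second differences: 122  326  626  1022  1514
Third differences: 204  300  396  492
Fourth differences: 96  96  96
Fourth differences constant at 96.
492 + 96 = 588;  1514 + 588 = 2102;  3614 + 2102 = 5716;  7355 + 5716 = 13071
588 + 96 = 684;  2102 + 684 = 2786;  5716 + 2786 = 8502;  13071 + 8502 = 21573

21573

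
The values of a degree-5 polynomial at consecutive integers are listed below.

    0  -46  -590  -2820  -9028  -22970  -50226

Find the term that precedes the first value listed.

Δ: -46, -544, -2230, -6208, -13942, -27256
Δ²: -498, -1686, -3978, -7734, -13314
Δ³: -1188, -2292, -3756, -5580
Δ⁴: -1104, -1464, -1824
Δ⁵: -360, -360
The fifth differences are constant at -360.
Work back: -1104 + 360 = -744;  -1188 + 744 = -444;  -498 + 444 = -54;  -46 + 54 = 8;  0 − 8 = -8

-8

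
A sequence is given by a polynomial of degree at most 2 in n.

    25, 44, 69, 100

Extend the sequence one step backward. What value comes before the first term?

12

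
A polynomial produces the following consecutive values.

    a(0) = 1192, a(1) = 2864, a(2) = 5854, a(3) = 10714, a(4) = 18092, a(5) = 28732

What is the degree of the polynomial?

4

First differences: 1672, 2990, 4860, 7378, 10640
Second differences: 1318, 1870, 2518, 3262
Third differences: 552, 648, 744
Fourth differences: 96, 96
The fourth differences are constant, so the polynomial has degree 4.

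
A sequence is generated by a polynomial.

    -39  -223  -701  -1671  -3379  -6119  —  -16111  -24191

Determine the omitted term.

Using the first 6 terms:
D1: -184  -478  -970  -1708  -2740
D2: -294  -492  -738  -1032
D3: -198  -246  -294
D4: -48  -48
Constant fourth difference = -48.
Extend forward: -294 − 48 = -342;  -1032 − 342 = -1374;  -2740 − 1374 = -4114;  -6119 − 4114 = -10233

-10233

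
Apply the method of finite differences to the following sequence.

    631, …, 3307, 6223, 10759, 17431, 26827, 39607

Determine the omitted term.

1567

Using the last 6 terms:
Δ: 2916, 4536, 6672, 9396, 12780
Δ²: 1620, 2136, 2724, 3384
Δ³: 516, 588, 660
Δ⁴: 72, 72
Constant fourth difference = 72.
Extend backward: 516 − 72 = 444;  1620 − 444 = 1176;  2916 − 1176 = 1740;  3307 − 1740 = 1567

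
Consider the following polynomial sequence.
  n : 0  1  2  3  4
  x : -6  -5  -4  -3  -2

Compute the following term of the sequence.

-1

D1: 1, 1, 1, 1
Constant first difference = 1, so extend:
-2 + 1 = -1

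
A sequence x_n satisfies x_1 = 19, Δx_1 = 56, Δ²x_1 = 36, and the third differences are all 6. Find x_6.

Build the table forward from the leading diagonal:
D3: 6  6  6  6  6  6
D2: 36  42  48  54  60  66
D1: 56  92  134  182  236  296
x: 19  75  167  301  483  719

719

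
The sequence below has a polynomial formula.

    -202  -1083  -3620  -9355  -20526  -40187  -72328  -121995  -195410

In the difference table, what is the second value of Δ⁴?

-816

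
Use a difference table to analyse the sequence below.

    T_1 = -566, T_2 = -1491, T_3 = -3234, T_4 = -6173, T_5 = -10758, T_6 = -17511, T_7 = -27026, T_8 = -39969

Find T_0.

First differences: -925  -1743  -2939  -4585  -6753  -9515  -12943
Second differences: -818  -1196  -1646  -2168  -2762  -3428
Third differences: -378  -450  -522  -594  -666
Fourth differences: -72  -72  -72  -72
The fourth differences are constant at -72.
Work back: -378 + 72 = -306;  -818 + 306 = -512;  -925 + 512 = -413;  -566 + 413 = -153

-153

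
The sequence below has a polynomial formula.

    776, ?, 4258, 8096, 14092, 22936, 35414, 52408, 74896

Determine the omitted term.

Using the last 7 terms:
Δ: 3838  5996  8844  12478  16994  22488
Δ²: 2158  2848  3634  4516  5494
Δ³: 690  786  882  978
Δ⁴: 96  96  96
Constant fourth difference = 96.
Extend backward: 690 − 96 = 594;  2158 − 594 = 1564;  3838 − 1564 = 2274;  4258 − 2274 = 1984

1984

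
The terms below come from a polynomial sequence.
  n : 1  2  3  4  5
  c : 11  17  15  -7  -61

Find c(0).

6, -2, -22, -54
-8, -20, -32
-12, -12
The third differences are constant at -12.
Work back: -8 + 12 = 4;  6 − 4 = 2;  11 − 2 = 9

9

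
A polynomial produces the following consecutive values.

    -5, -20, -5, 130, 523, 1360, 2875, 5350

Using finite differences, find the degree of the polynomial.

First differences: -15, 15, 135, 393, 837, 1515, 2475
Second differences: 30, 120, 258, 444, 678, 960
Third differences: 90, 138, 186, 234, 282
Fourth differences: 48, 48, 48, 48
The fourth differences are constant, so the polynomial has degree 4.

4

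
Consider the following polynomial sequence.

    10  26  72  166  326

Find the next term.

570

D1: 16  46  94  160
D2: 30  48  66
D3: 18  18
Constant third difference = 18, so extend:
66 + 18 = 84;  160 + 84 = 244;  326 + 244 = 570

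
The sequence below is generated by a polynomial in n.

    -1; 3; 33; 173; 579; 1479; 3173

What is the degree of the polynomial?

4

First differences: 4, 30, 140, 406, 900, 1694
Second differences: 26, 110, 266, 494, 794
Third differences: 84, 156, 228, 300
Fourth differences: 72, 72, 72
The fourth differences are constant, so the polynomial has degree 4.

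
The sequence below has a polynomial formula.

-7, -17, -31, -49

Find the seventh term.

D1: -10, -14, -18
D2: -4, -4
Second differences constant at -4.
-18 − 4 = -22;  -49 − 22 = -71
-22 − 4 = -26;  -71 − 26 = -97
-26 − 4 = -30;  -97 − 30 = -127

-127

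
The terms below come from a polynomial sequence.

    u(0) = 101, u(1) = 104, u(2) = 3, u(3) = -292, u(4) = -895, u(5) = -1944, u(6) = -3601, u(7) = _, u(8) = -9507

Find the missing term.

Using the first 7 terms:
First differences: 3, -101, -295, -603, -1049, -1657
Second differences: -104, -194, -308, -446, -608
Third differences: -90, -114, -138, -162
Fourth differences: -24, -24, -24
Constant fourth difference = -24.
Extend forward: -162 − 24 = -186;  -608 − 186 = -794;  -1657 − 794 = -2451;  -3601 − 2451 = -6052

-6052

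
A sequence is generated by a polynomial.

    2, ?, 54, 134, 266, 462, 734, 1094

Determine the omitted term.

14

Using the last 6 terms:
D1: 80, 132, 196, 272, 360
D2: 52, 64, 76, 88
D3: 12, 12, 12
Constant third difference = 12.
Extend backward: 52 − 12 = 40;  80 − 40 = 40;  54 − 40 = 14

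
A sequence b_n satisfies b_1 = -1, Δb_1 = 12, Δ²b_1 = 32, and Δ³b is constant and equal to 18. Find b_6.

559

Build the table forward from the leading diagonal:
D3: 18  18  18  18  18  18
D2: 32  50  68  86  104  122
D1: 12  44  94  162  248  352
b: -1  11  55  149  311  559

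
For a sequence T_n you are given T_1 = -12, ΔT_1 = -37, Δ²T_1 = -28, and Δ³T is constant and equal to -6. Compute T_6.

-537

Build the table forward from the leading diagonal:
Δ³: -6, -6, -6, -6, -6, -6
Δ²: -28, -34, -40, -46, -52, -58
Δ: -37, -65, -99, -139, -185, -237
T: -12, -49, -114, -213, -352, -537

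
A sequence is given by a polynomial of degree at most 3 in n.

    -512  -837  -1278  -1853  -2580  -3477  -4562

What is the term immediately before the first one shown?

-285

D1: -325, -441, -575, -727, -897, -1085
D2: -116, -134, -152, -170, -188
D3: -18, -18, -18, -18
The third differences are constant at -18.
Work back: -116 + 18 = -98;  -325 + 98 = -227;  -512 + 227 = -285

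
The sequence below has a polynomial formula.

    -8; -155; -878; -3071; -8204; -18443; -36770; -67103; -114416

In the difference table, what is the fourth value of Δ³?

D1: -147, -723, -2193, -5133, -10239, -18327, -30333, -47313
D2: -576, -1470, -2940, -5106, -8088, -12006, -16980
D3: -894, -1470, -2166, -2982, -3918, -4974
D4: -576, -696, -816, -936, -1056
D5: -120, -120, -120, -120

-2982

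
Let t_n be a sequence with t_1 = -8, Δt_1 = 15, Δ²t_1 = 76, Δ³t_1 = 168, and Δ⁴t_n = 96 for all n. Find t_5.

Build the table forward from the leading diagonal:
Δ⁴: 96, 96, 96, 96, 96
Δ³: 168, 264, 360, 456, 552
Δ²: 76, 244, 508, 868, 1324
Δ: 15, 91, 335, 843, 1711
t: -8, 7, 98, 433, 1276

1276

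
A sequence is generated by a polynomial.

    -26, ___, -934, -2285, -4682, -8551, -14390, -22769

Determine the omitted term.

Using the last 6 terms:
First differences: -1351  -2397  -3869  -5839  -8379
Second differences: -1046  -1472  -1970  -2540
Third differences: -426  -498  -570
Fourth differences: -72  -72
Constant fourth difference = -72.
Extend backward: -426 + 72 = -354;  -1046 + 354 = -692;  -1351 + 692 = -659;  -934 + 659 = -275

-275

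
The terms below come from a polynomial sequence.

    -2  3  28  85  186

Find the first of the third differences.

D1: 5, 25, 57, 101
D2: 20, 32, 44
D3: 12, 12

12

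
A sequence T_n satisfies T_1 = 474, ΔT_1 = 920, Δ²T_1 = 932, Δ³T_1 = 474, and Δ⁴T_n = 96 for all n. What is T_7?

Build the table forward from the leading diagonal:
Δ⁴: 96  96  96  96  96  96  96
Δ³: 474  570  666  762  858  954  1050
Δ²: 932  1406  1976  2642  3404  4262  5216
Δ: 920  1852  3258  5234  7876  11280  15542
T: 474  1394  3246  6504  11738  19614  30894

30894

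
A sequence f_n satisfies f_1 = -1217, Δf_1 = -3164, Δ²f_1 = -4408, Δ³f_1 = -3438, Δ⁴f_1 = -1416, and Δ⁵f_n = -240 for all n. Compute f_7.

-177761

Build the table forward from the leading diagonal:
Δ⁵: -240  -240  -240  -240  -240  -240  -240
Δ⁴: -1416  -1656  -1896  -2136  -2376  -2616  -2856
Δ³: -3438  -4854  -6510  -8406  -10542  -12918  -15534
Δ²: -4408  -7846  -12700  -19210  -27616  -38158  -51076
Δ: -3164  -7572  -15418  -28118  -47328  -74944  -113102
f: -1217  -4381  -11953  -27371  -55489  -102817  -177761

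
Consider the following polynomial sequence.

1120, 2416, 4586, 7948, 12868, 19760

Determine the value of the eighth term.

41356

Δ: 1296, 2170, 3362, 4920, 6892
Δ²: 874, 1192, 1558, 1972
Δ³: 318, 366, 414
Δ⁴: 48, 48
The fourth differences are constant (48).
414 + 48 = 462;  1972 + 462 = 2434;  6892 + 2434 = 9326;  19760 + 9326 = 29086
462 + 48 = 510;  2434 + 510 = 2944;  9326 + 2944 = 12270;  29086 + 12270 = 41356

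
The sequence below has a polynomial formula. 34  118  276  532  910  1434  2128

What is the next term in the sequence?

Δ: 84, 158, 256, 378, 524, 694
Δ²: 74, 98, 122, 146, 170
Δ³: 24, 24, 24, 24
Constant third difference = 24, so extend:
170 + 24 = 194;  694 + 194 = 888;  2128 + 888 = 3016

3016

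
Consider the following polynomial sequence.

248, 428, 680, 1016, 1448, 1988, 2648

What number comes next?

3440

180 , 252 , 336 , 432 , 540 , 660
72 , 84 , 96 , 108 , 120
12 , 12 , 12 , 12
Third differences constant at 12.
120 + 12 = 132;  660 + 132 = 792;  2648 + 792 = 3440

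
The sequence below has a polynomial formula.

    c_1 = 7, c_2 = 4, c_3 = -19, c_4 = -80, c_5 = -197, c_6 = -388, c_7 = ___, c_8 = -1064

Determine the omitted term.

Using the first 6 terms:
D1: -3, -23, -61, -117, -191
D2: -20, -38, -56, -74
D3: -18, -18, -18
Constant third difference = -18.
Extend forward: -74 − 18 = -92;  -191 − 92 = -283;  -388 − 283 = -671

-671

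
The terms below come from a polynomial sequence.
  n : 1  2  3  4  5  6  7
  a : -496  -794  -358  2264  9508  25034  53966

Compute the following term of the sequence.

D1: -298, 436, 2622, 7244, 15526, 28932
D2: 734, 2186, 4622, 8282, 13406
D3: 1452, 2436, 3660, 5124
D4: 984, 1224, 1464
D5: 240, 240
The fifth differences are constant (240).
1464 + 240 = 1704;  5124 + 1704 = 6828;  13406 + 6828 = 20234;  28932 + 20234 = 49166;  53966 + 49166 = 103132

103132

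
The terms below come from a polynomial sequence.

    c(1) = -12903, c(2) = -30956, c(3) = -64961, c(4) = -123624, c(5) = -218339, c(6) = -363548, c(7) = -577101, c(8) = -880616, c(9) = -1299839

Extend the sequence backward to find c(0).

-18053  -34005  -58663  -94715  -145209  -213553  -303515  -419223
-15952  -24658  -36052  -50494  -68344  -89962  -115708
-8706  -11394  -14442  -17850  -21618  -25746
-2688  -3048  -3408  -3768  -4128
-360  -360  -360  -360
The fifth differences are constant at -360.
Work back: -2688 + 360 = -2328;  -8706 + 2328 = -6378;  -15952 + 6378 = -9574;  -18053 + 9574 = -8479;  -12903 + 8479 = -4424

-4424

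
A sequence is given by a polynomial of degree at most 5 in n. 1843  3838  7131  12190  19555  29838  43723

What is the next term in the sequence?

First differences: 1995 , 3293 , 5059 , 7365 , 10283 , 13885
Second differences: 1298 , 1766 , 2306 , 2918 , 3602
Third differences: 468 , 540 , 612 , 684
Fourth differences: 72 , 72 , 72
Fourth differences constant at 72.
684 + 72 = 756;  3602 + 756 = 4358;  13885 + 4358 = 18243;  43723 + 18243 = 61966

61966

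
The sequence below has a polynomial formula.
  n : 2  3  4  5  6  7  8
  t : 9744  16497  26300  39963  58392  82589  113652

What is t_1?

First differences: 6753  9803  13663  18429  24197  31063
Second differences: 3050  3860  4766  5768  6866
Third differences: 810  906  1002  1098
Fourth differences: 96  96  96
The fourth differences are constant at 96.
Work back: 810 − 96 = 714;  3050 − 714 = 2336;  6753 − 2336 = 4417;  9744 − 4417 = 5327

5327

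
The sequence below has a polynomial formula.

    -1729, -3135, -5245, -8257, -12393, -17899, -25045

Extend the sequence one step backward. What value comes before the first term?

-853

D1: -1406, -2110, -3012, -4136, -5506, -7146
D2: -704, -902, -1124, -1370, -1640
D3: -198, -222, -246, -270
D4: -24, -24, -24
The fourth differences are constant at -24.
Work back: -198 + 24 = -174;  -704 + 174 = -530;  -1406 + 530 = -876;  -1729 + 876 = -853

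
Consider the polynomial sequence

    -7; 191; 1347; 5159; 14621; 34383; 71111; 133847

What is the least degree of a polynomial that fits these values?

5

198, 1156, 3812, 9462, 19762, 36728, 62736
958, 2656, 5650, 10300, 16966, 26008
1698, 2994, 4650, 6666, 9042
1296, 1656, 2016, 2376
360, 360, 360
The fifth differences are constant, so the polynomial has degree 5.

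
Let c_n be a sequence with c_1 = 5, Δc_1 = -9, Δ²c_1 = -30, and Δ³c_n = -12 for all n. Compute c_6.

-460

Build the table forward from the leading diagonal:
Third differences: -12, -12, -12, -12, -12, -12
Second differences: -30, -42, -54, -66, -78, -90
First differences: -9, -39, -81, -135, -201, -279
c: 5, -4, -43, -124, -259, -460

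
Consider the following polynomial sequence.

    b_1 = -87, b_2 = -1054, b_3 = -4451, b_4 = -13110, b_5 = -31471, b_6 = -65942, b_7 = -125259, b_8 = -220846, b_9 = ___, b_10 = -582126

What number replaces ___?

Using the first 8 terms:
Δ: -967  -3397  -8659  -18361  -34471  -59317  -95587
Δ²: -2430  -5262  -9702  -16110  -24846  -36270
Δ³: -2832  -4440  -6408  -8736  -11424
Δ⁴: -1608  -1968  -2328  -2688
Δ⁵: -360  -360  -360
Constant fifth difference = -360.
Extend forward: -2688 − 360 = -3048;  -11424 − 3048 = -14472;  -36270 − 14472 = -50742;  -95587 − 50742 = -146329;  -220846 − 146329 = -367175

-367175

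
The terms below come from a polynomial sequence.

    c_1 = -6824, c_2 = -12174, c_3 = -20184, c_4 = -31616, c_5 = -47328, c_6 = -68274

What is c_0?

-3468

-5350  -8010  -11432  -15712  -20946
-2660  -3422  -4280  -5234
-762  -858  -954
-96  -96
The fourth differences are constant at -96.
Work back: -762 + 96 = -666;  -2660 + 666 = -1994;  -5350 + 1994 = -3356;  -6824 + 3356 = -3468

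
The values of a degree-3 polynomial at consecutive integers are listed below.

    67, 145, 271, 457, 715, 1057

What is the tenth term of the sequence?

3505

Δ: 78 , 126 , 186 , 258 , 342
Δ²: 48 , 60 , 72 , 84
Δ³: 12 , 12 , 12
Constant third difference = 12, so extend:
84 + 12 = 96;  342 + 96 = 438;  1057 + 438 = 1495
96 + 12 = 108;  438 + 108 = 546;  1495 + 546 = 2041
108 + 12 = 120;  546 + 120 = 666;  2041 + 666 = 2707
120 + 12 = 132;  666 + 132 = 798;  2707 + 798 = 3505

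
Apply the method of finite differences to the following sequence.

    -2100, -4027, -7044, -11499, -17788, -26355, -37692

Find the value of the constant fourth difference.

-48

First differences: -1927, -3017, -4455, -6289, -8567, -11337
Second differences: -1090, -1438, -1834, -2278, -2770
Third differences: -348, -396, -444, -492
Fourth differences: -48, -48, -48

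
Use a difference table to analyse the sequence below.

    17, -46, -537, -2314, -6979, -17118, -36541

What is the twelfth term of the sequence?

-522186

Δ: -63, -491, -1777, -4665, -10139, -19423
Δ²: -428, -1286, -2888, -5474, -9284
Δ³: -858, -1602, -2586, -3810
Δ⁴: -744, -984, -1224
Δ⁵: -240, -240
Fifth differences constant at -240.
-1224 − 240 = -1464;  -3810 − 1464 = -5274;  -9284 − 5274 = -14558;  -19423 − 14558 = -33981;  -36541 − 33981 = -70522
-1464 − 240 = -1704;  -5274 − 1704 = -6978;  -14558 − 6978 = -21536;  -33981 − 21536 = -55517;  -70522 − 55517 = -126039
-1704 − 240 = -1944;  -6978 − 1944 = -8922;  -21536 − 8922 = -30458;  -55517 − 30458 = -85975;  -126039 − 85975 = -212014
-1944 − 240 = -2184;  -8922 − 2184 = -11106;  -30458 − 11106 = -41564;  -85975 − 41564 = -127539;  -212014 − 127539 = -339553
-2184 − 240 = -2424;  -11106 − 2424 = -13530;  -41564 − 13530 = -55094;  -127539 − 55094 = -182633;  -339553 − 182633 = -522186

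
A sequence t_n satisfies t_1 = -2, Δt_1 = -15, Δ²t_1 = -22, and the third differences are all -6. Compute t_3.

Build the table forward from the leading diagonal:
Δ³: -6, -6, -6
Δ²: -22, -28, -34
Δ: -15, -37, -65
t: -2, -17, -54

-54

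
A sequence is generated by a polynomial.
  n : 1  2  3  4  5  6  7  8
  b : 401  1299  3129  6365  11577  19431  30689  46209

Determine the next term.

66945

898, 1830, 3236, 5212, 7854, 11258, 15520
932, 1406, 1976, 2642, 3404, 4262
474, 570, 666, 762, 858
96, 96, 96, 96
Constant fourth difference = 96, so extend:
858 + 96 = 954;  4262 + 954 = 5216;  15520 + 5216 = 20736;  46209 + 20736 = 66945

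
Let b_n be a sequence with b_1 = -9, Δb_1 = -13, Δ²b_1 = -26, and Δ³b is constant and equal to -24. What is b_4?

-150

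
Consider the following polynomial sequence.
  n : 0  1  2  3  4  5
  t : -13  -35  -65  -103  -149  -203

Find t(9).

-22, -30, -38, -46, -54
-8, -8, -8, -8
Second differences constant at -8.
-54 − 8 = -62;  -203 − 62 = -265
-62 − 8 = -70;  -265 − 70 = -335
-70 − 8 = -78;  -335 − 78 = -413
-78 − 8 = -86;  -413 − 86 = -499

-499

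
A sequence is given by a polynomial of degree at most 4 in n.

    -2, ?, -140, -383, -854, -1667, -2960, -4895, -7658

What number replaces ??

Using the last 7 terms:
Δ: -243  -471  -813  -1293  -1935  -2763
Δ²: -228  -342  -480  -642  -828
Δ³: -114  -138  -162  -186
Δ⁴: -24  -24  -24
Constant fourth difference = -24.
Extend backward: -114 + 24 = -90;  -228 + 90 = -138;  -243 + 138 = -105;  -140 + 105 = -35

-35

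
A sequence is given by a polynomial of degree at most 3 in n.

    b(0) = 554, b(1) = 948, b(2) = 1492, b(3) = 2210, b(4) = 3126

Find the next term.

D1: 394, 544, 718, 916
D2: 150, 174, 198
D3: 24, 24
Constant third difference = 24, so extend:
198 + 24 = 222;  916 + 222 = 1138;  3126 + 1138 = 4264

4264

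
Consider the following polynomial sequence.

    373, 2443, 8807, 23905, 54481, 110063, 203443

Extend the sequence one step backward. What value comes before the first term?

-19

2070  6364  15098  30576  55582  93380
4294  8734  15478  25006  37798
4440  6744  9528  12792
2304  2784  3264
480  480
The fifth differences are constant at 480.
Work back: 2304 − 480 = 1824;  4440 − 1824 = 2616;  4294 − 2616 = 1678;  2070 − 1678 = 392;  373 − 392 = -19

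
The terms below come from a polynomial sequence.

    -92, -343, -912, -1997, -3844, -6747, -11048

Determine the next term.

-17137

-251  -569  -1085  -1847  -2903  -4301
-318  -516  -762  -1056  -1398
-198  -246  -294  -342
-48  -48  -48
Constant fourth difference = -48, so extend:
-342 − 48 = -390;  -1398 − 390 = -1788;  -4301 − 1788 = -6089;  -11048 − 6089 = -17137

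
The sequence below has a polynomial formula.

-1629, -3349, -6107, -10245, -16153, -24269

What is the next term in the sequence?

-35079

-1720, -2758, -4138, -5908, -8116
-1038, -1380, -1770, -2208
-342, -390, -438
-48, -48
The fourth differences are constant (-48).
-438 − 48 = -486;  -2208 − 486 = -2694;  -8116 − 2694 = -10810;  -24269 − 10810 = -35079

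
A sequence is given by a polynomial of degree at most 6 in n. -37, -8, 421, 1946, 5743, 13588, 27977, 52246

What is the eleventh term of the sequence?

232813

D1: 29, 429, 1525, 3797, 7845, 14389, 24269
D2: 400, 1096, 2272, 4048, 6544, 9880
D3: 696, 1176, 1776, 2496, 3336
D4: 480, 600, 720, 840
D5: 120, 120, 120
Constant fifth difference = 120, so extend:
840 + 120 = 960;  3336 + 960 = 4296;  9880 + 4296 = 14176;  24269 + 14176 = 38445;  52246 + 38445 = 90691
960 + 120 = 1080;  4296 + 1080 = 5376;  14176 + 5376 = 19552;  38445 + 19552 = 57997;  90691 + 57997 = 148688
1080 + 120 = 1200;  5376 + 1200 = 6576;  19552 + 6576 = 26128;  57997 + 26128 = 84125;  148688 + 84125 = 232813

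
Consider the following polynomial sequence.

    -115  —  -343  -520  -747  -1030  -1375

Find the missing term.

Using the last 5 terms:
First differences: -177, -227, -283, -345
Second differences: -50, -56, -62
Third differences: -6, -6
Constant third difference = -6.
Extend backward: -50 + 6 = -44;  -177 + 44 = -133;  -343 + 133 = -210

-210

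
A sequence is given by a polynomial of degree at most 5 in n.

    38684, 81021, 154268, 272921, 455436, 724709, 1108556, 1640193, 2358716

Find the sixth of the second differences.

Δ: 42337, 73247, 118653, 182515, 269273, 383847, 531637, 718523
Δ²: 30910, 45406, 63862, 86758, 114574, 147790, 186886
Δ³: 14496, 18456, 22896, 27816, 33216, 39096
Δ⁴: 3960, 4440, 4920, 5400, 5880
Δ⁵: 480, 480, 480, 480

147790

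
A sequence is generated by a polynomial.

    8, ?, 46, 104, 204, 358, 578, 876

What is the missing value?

18

Using the last 6 terms:
Δ: 58, 100, 154, 220, 298
Δ²: 42, 54, 66, 78
Δ³: 12, 12, 12
Constant third difference = 12.
Extend backward: 42 − 12 = 30;  58 − 30 = 28;  46 − 28 = 18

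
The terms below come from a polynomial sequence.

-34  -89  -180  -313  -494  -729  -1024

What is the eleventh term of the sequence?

-2924

Δ: -55, -91, -133, -181, -235, -295
Δ²: -36, -42, -48, -54, -60
Δ³: -6, -6, -6, -6
Constant third difference = -6, so extend:
-60 − 6 = -66;  -295 − 66 = -361;  -1024 − 361 = -1385
-66 − 6 = -72;  -361 − 72 = -433;  -1385 − 433 = -1818
-72 − 6 = -78;  -433 − 78 = -511;  -1818 − 511 = -2329
-78 − 6 = -84;  -511 − 84 = -595;  -2329 − 595 = -2924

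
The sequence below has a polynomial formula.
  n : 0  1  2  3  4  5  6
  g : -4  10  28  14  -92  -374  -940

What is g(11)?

First differences: 14, 18, -14, -106, -282, -566
Second differences: 4, -32, -92, -176, -284
Third differences: -36, -60, -84, -108
Fourth differences: -24, -24, -24
Fourth differences constant at -24.
-108 − 24 = -132;  -284 − 132 = -416;  -566 − 416 = -982;  -940 − 982 = -1922
-132 − 24 = -156;  -416 − 156 = -572;  -982 − 572 = -1554;  -1922 − 1554 = -3476
-156 − 24 = -180;  -572 − 180 = -752;  -1554 − 752 = -2306;  -3476 − 2306 = -5782
-180 − 24 = -204;  -752 − 204 = -956;  -2306 − 956 = -3262;  -5782 − 3262 = -9044
-204 − 24 = -228;  -956 − 228 = -1184;  -3262 − 1184 = -4446;  -9044 − 4446 = -13490

-13490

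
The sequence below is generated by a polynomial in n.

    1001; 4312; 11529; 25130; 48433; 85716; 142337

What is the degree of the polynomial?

5

D1: 3311, 7217, 13601, 23303, 37283, 56621
D2: 3906, 6384, 9702, 13980, 19338
D3: 2478, 3318, 4278, 5358
D4: 840, 960, 1080
D5: 120, 120
The fifth differences are constant, so the polynomial has degree 5.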